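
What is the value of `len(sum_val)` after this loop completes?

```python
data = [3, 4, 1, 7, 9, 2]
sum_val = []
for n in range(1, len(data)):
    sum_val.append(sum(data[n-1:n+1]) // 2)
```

Number of 2-element averages
`sum_val` takes the values: [] → [3] → [3, 2] → [3, 2, 4] → [3, 2, 4, 8] → [3, 2, 4, 8, 5]
So `len(sum_val)` = 5

Answer: 5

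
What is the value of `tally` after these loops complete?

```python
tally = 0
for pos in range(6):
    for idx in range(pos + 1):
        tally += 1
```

Triangle: 1 + 2 + ... + 6
`tally` takes the values: 0 → 1 → 2 → 3 → 4 → 5 → 6 → 7 → 8 → 9 → 10 → 11 → 12 → 13 → 14 → 15 → 16 → 17 → 18 → 19 → 20 → 21

Answer: 21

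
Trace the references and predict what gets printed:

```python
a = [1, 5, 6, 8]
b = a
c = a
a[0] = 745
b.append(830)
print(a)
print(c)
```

Key concept: multiple aliases.
Step by step:
`a = [1, 5, 6, 8]` → a = [1, 5, 6, 8]
`b = a` → b = [1, 5, 6, 8] (same object as a)
`c = a` → c = [1, 5, 6, 8] (same object as a, b)
`a[0] = 745` → a = [745, 5, 6, 8] (same object as b, c); b = [745, 5, 6, 8] (same object as a, c); c = [745, 5, 6, 8] (same object as a, b)
`b.append(830)` → a = [745, 5, 6, 8, 830] (same object as b, c); b = [745, 5, 6, 8, 830] (same object as a, c); c = [745, 5, 6, 8, 830] (same object as a, b)
`print(a)` → prints [745, 5, 6, 8, 830]
`print(c)` → prints [745, 5, 6, 8, 830]

Answer:
[745, 5, 6, 8, 830]
[745, 5, 6, 8, 830]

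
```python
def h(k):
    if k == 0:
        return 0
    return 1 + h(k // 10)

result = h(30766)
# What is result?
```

Count of digits of 30766: 5

Answer: 5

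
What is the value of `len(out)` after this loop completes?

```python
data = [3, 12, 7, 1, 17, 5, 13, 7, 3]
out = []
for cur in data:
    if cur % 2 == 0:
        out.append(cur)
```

Count even numbers in [3, 12, 7, 1, 17, 5, 13, 7, 3]
`out` takes the values: [] → [12]
So `len(out)` = 1

Answer: 1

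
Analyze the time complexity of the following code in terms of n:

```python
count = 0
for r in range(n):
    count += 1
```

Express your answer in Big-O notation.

Each loop level contributes: n. Multiplying the contributions gives O(n).

Answer: O(n)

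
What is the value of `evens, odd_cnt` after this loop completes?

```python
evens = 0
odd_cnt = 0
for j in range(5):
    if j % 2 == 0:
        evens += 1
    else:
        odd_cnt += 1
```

Count evens and odds in range(5)
`evens, odd_cnt` takes the values: (0, 0) → (1, 0) → (1, 1) → (2, 1) → (2, 2) → (3, 2)

Answer: 3, 2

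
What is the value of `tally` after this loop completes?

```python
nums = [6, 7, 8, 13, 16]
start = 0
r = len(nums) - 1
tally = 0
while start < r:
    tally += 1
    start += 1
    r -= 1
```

Iterations until pointers meet (list length 5)
`tally` takes the values: 0 → 1 → 2

Answer: 2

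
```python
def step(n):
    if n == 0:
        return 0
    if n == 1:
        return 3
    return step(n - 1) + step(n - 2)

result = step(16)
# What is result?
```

Build up from base cases: step(0)=0, step(1)=3, step(2)=3, step(3)=6, step(4)=9, step(5)=15, step(6)=24, ..., step(16)=2961

Answer: 2961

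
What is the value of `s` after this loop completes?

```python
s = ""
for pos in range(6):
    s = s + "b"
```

Repeat 'b' 6 times
`s` takes the values: "" → "b" → "bb" → "bbb" → "bbbb" → "bbbbb" → "bbbbbb"

Answer: "bbbbbb"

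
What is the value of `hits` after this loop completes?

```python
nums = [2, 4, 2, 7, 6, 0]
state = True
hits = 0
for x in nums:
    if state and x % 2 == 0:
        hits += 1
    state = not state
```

Count even values at even positions
`hits` takes the values: 0 → 1 → 2 → 3

Answer: 3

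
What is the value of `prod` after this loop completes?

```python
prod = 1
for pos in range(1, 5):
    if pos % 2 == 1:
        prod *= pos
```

Product of odd numbers 1 to 4
`prod` takes the values: 1 → 3

Answer: 3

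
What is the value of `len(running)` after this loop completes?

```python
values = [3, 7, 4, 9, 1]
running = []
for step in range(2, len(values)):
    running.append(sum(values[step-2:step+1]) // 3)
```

Number of 3-element averages
`running` takes the values: [] → [4] → [4, 6] → [4, 6, 4]
So `len(running)` = 3

Answer: 3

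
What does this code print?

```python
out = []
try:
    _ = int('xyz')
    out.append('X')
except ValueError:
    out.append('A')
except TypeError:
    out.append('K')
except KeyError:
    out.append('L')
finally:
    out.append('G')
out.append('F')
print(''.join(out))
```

Execution trace: 'A' (except ValueError) → 'G' (finally) → 'F' (after the try/except). Output: AGF

Answer: AGF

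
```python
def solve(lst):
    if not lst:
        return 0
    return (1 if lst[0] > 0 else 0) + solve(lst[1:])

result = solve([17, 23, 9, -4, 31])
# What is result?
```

Count of positive elements in [17, 23, 9, -4, 31] = 4

Answer: 4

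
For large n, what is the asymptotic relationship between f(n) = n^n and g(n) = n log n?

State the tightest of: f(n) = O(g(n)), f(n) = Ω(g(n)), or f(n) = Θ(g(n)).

n^n vs n log n: f(n) = Ω(g(n)) but not O(g(n)) — n^n grows strictly faster than n log n.

Answer: f(n) = Ω(g(n)) but not O(g(n)) — n^n grows strictly faster than n log n.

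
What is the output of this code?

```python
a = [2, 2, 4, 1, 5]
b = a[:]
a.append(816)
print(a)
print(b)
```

Key concept: slice [:] creates copy.
Step by step:
`a = [2, 2, 4, 1, 5]` → a = [2, 2, 4, 1, 5]
`b = a[:]` → b = [2, 2, 4, 1, 5]
`a.append(816)` → a = [2, 2, 4, 1, 5, 816]
`print(a)` → prints [2, 2, 4, 1, 5, 816]
`print(b)` → prints [2, 2, 4, 1, 5]

Answer:
[2, 2, 4, 1, 5, 816]
[2, 2, 4, 1, 5]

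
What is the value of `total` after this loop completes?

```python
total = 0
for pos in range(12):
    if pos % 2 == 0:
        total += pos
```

Sum of even numbers 0 to 11
`total` takes the values: 0 → 2 → 6 → 12 → 20 → 30

Answer: 30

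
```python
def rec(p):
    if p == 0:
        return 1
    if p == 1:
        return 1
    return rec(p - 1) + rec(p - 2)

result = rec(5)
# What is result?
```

Build up from base cases: rec(0)=1, rec(1)=1, rec(2)=2, rec(3)=3, rec(4)=5, rec(5)=8

Answer: 8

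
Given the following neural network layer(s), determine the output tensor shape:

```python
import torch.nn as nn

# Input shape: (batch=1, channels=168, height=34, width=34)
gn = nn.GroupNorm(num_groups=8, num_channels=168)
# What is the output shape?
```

Input: (1, 168, 34, 34) -> Output: (1, 168, 34, 34)

Answer: (1, 168, 34, 34)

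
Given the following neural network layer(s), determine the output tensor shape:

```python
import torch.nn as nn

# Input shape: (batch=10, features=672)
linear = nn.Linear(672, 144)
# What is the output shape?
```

Input: (10, 672) -> Output: (10, 144)

Answer: (10, 144)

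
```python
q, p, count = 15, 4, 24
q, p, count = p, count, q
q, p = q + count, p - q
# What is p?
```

Trace:
`q, p, count = 15, 4, 24` → q = 15; p = 4; count = 24
`q, p, count = p, count, q` → q = 4; p = 24; count = 15
`q, p = q + count, p - q` → q = 19; p = 20
So p = 20

Answer: 20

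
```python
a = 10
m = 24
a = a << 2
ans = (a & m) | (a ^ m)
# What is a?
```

Trace:
`a = 10` → a = 10
`m = 24` → m = 24
`a = a << 2` → a = 40
`ans = (a & m) | (a ^ m)` → ans = 56
So a = 40

Answer: 40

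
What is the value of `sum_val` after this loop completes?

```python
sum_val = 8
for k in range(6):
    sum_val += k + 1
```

Start at 8, add 1 to 6 = 29
`sum_val` takes the values: 8 → 9 → 11 → 14 → 18 → 23 → 29

Answer: 29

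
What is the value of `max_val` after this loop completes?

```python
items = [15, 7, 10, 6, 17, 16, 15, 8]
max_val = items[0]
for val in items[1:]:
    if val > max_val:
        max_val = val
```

Maximum of [15, 7, 10, 6, 17, 16, 15, 8]
`max_val` takes the values: 15 → 17

Answer: 17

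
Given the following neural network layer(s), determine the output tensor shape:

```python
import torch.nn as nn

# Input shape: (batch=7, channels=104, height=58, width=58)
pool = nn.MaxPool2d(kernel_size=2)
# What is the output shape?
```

Input: (7, 104, 58, 58) -> Output: (7, 104, 29, 29)

Answer: (7, 104, 29, 29)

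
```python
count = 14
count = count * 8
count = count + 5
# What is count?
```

Trace:
`count = 14` → count = 14
`count = count * 8` → count = 112
`count = count + 5` → count = 117
So count = 117

Answer: 117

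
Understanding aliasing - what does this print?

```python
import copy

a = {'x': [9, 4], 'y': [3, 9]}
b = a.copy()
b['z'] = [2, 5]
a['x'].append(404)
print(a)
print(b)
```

Key concept: shallow copy of dict with mutable values.
Step by step:
`a = {'x': [9, 4], 'y': [3, 9]}` → a = {'x': [9, 4], 'y': [3, 9]}
`b = a.copy()` → b = {'x': [9, 4], 'y': [3, 9]}
`b['z'] = [2, 5]` → b = {'x': [9, 4], 'y': [3, 9], 'z': [2, 5]}
`a['x'].append(404)` → a = {'x': [9, 4, 404], 'y': [3, 9]}; b = {'x': [9, 4, 404], 'y': [3, 9], 'z': [2, 5]}
`print(a)` → prints {'x': [9, 4, 404], 'y': [3, 9]}
`print(b)` → prints {'x': [9, 4, 404], 'y': [3, 9], 'z': [2, 5]}

Answer:
{'x': [9, 4, 404], 'y': [3, 9]}
{'x': [9, 4, 404], 'y': [3, 9], 'z': [2, 5]}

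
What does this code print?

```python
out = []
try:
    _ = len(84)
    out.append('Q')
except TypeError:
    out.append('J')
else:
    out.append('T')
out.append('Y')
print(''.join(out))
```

Execution trace: 'J' (except TypeError) → 'Y' (after the try/except). Output: JY

Answer: JY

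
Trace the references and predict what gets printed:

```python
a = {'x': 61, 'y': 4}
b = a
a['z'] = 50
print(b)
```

Key concept: dict aliasing.
Step by step:
`a = {'x': 61, 'y': 4}` → a = {'x': 61, 'y': 4}
`b = a` → b = {'x': 61, 'y': 4} (same object as a)
`a['z'] = 50` → a = {'x': 61, 'y': 4, 'z': 50} (same object as b); b = {'x': 61, 'y': 4, 'z': 50} (same object as a)
`print(b)` → prints {'x': 61, 'y': 4, 'z': 50}

Answer: {'x': 61, 'y': 4, 'z': 50}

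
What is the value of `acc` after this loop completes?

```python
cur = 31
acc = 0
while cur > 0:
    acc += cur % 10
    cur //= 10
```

Sum digits of 31
`acc` takes the values: 0 → 1 → 4

Answer: 4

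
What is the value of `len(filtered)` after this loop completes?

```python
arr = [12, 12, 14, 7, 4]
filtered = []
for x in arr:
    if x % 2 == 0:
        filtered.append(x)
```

Count even numbers in [12, 12, 14, 7, 4]
`filtered` takes the values: [] → [12] → [12, 12] → [12, 12, 14] → [12, 12, 14, 4]
So `len(filtered)` = 4

Answer: 4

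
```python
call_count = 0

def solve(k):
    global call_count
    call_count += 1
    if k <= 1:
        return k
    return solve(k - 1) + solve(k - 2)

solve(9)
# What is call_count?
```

Calls(k) = 1 + Calls(k-1) + Calls(k-2); Calls(0)=Calls(1)=1. For k=9 this gives 109.

Answer: 109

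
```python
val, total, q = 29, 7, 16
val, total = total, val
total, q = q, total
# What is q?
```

Trace:
`val, total, q = 29, 7, 16` → val = 29; total = 7; q = 16
`val, total = total, val` → val = 7; total = 29
`total, q = q, total` → total = 16; q = 29
So q = 29

Answer: 29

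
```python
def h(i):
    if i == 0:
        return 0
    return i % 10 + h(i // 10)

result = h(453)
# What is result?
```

Sum of digits of 453: 3 + 5 + 4 = 12

Answer: 12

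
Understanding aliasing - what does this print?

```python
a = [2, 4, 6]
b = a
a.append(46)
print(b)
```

Key concept: basic list aliasing.
Step by step:
`a = [2, 4, 6]` → a = [2, 4, 6]
`b = a` → b = [2, 4, 6] (same object as a)
`a.append(46)` → a = [2, 4, 6, 46] (same object as b); b = [2, 4, 6, 46] (same object as a)
`print(b)` → prints [2, 4, 6, 46]

Answer: [2, 4, 6, 46]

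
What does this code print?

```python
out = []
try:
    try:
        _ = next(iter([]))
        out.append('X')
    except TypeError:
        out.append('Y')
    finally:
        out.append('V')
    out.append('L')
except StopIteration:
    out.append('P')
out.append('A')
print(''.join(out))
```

Execution trace: 'V' (inner finally) → 'P' (except StopIteration) → 'A' (after the try/except). Output: VPA

Answer: VPA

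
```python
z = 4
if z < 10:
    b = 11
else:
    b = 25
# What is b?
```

Trace:
`z = 4` → z = 4
`if z < 10: ...` → z < 10 is True → b = 11
So b = 11

Answer: 11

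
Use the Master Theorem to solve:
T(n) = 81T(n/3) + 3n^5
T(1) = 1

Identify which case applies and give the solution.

a=81, b=3, f(n)=3n^5. log_3(81) = 4. Since c=5 > 4 and the regularity condition holds (81(n/3)^5 = (81/3^5)n^5 with 81/3^5 < 1), Case 3 applies: T(n) = Θ(f(n)) = O(n^5).

Answer: O(n^5) - Case 3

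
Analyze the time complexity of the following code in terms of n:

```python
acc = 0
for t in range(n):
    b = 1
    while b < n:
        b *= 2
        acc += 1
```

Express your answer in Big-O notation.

Each loop level contributes: n × log n. Multiplying the contributions gives O(n log n).

Answer: O(n log n)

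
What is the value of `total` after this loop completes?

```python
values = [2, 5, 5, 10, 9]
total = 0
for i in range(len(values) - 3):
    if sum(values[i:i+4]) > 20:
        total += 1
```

Count windows with sum > 20
`total` takes the values: 0 → 1 → 2

Answer: 2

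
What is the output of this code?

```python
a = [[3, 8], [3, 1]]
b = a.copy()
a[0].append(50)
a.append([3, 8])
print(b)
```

Key concept: shallow copy with nested lists.
Step by step:
`a = [[3, 8], [3, 1]]` → a = [[3, 8], [3, 1]]
`b = a.copy()` → b = [[3, 8], [3, 1]]
`a[0].append(50)` → a = [[3, 8, 50], [3, 1]]; b = [[3, 8, 50], [3, 1]]
`a.append([3, 8])` → a = [[3, 8, 50], [3, 1], [3, 8]]
`print(b)` → prints [[3, 8, 50], [3, 1]]

Answer: [[3, 8, 50], [3, 1]]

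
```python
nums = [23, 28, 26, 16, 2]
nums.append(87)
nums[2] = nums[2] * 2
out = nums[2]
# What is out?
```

Trace:
`nums = [23, 28, 26, 16, 2]` → nums = [23, 28, 26, 16, 2]
`nums.append(87)` → nums = [23, 28, 26, 16, 2, 87]
`nums[2] = nums[2] * 2` → nums = [23, 28, 52, 16, 2, 87]
`out = nums[2]` → out = 52
So out = 52

Answer: 52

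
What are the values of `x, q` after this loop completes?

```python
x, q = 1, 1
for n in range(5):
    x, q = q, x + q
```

Fibonacci: after 5 iterations
`x, q` takes the values: (1, 1) → (1, 2) → (2, 3) → (3, 5) → (5, 8) → (8, 13)

Answer: 8, 13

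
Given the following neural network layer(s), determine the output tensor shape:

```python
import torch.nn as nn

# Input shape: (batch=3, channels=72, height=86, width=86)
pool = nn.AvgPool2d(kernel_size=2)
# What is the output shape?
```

Input: (3, 72, 86, 86) -> Output: (3, 72, 43, 43)

Answer: (3, 72, 43, 43)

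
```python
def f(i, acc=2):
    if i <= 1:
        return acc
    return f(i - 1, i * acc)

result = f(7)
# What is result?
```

Accumulator trace (n, acc): (7, 2) -> (6, 14) -> (5, 84) -> (4, 420) -> (3, 1680) -> (2, 5040) -> (1, 10080) -> return 10080

Answer: 10080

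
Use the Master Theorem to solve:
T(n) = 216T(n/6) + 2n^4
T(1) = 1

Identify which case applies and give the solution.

a=216, b=6, f(n)=2n^4. log_6(216) = 3. Since c=4 > 3 and the regularity condition holds (216(n/6)^4 = (216/6^4)n^4 with 216/6^4 < 1), Case 3 applies: T(n) = Θ(f(n)) = O(n^4).

Answer: O(n^4) - Case 3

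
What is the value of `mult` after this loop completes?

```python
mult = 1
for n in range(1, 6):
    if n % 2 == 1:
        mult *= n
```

Product of odd numbers 1 to 5
`mult` takes the values: 1 → 3 → 15

Answer: 15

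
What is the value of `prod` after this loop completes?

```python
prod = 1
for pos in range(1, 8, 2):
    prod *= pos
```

Product of 1, 3, 5, ... up to 7
`prod` takes the values: 1 → 3 → 15 → 105

Answer: 105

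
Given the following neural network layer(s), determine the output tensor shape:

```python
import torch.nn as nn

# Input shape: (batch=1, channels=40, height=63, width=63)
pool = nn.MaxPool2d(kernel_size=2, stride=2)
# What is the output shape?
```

Input: (1, 40, 63, 63) -> Output: (1, 40, 31, 31)

Answer: (1, 40, 31, 31)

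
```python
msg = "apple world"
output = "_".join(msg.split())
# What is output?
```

Trace:
`msg = "apple world"` → msg = 'apple world'
`output = "_".join(msg.split())` → output = 'apple_world'
So output = 'apple_world'

Answer: 'apple_world'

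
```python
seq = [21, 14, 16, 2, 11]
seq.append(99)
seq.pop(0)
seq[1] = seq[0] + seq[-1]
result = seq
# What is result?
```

Trace:
`seq = [21, 14, 16, 2, 11]` → seq = [21, 14, 16, 2, 11]
`seq.append(99)` → seq = [21, 14, 16, 2, 11, 99]
`seq.pop(0)` → seq = [14, 16, 2, 11, 99]
`seq[1] = seq[0] + seq[-1]` → seq = [14, 113, 2, 11, 99]
`result = seq` → result = [14, 113, 2, 11, 99]
So result = [14, 113, 2, 11, 99]

Answer: [14, 113, 2, 11, 99]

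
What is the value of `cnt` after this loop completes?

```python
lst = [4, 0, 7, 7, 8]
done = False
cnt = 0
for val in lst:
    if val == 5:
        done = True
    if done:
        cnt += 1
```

Count elements after first 5 in [4, 0, 7, 7, 8]
`cnt` takes the values: 0

Answer: 0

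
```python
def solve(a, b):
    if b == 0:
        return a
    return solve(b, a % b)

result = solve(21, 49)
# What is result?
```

solve(21, 49) -> solve(49, 21) -> solve(21, 7) -> solve(7, 0) -> 7

Answer: 7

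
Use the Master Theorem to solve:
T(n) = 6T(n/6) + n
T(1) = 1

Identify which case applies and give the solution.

a=6, b=6, f(n)=n. log_6(6) = 1. Since c=1 = 1, Case 2 applies: T(n) = Θ(n^log_b(a) · log n) = O(n log n).

Answer: O(n log n) - Case 2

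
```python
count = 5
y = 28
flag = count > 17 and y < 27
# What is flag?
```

Trace:
`count = 5` → count = 5
`y = 28` → y = 28
`flag = count > 17 and y < 27` → flag = False
So flag = False

Answer: False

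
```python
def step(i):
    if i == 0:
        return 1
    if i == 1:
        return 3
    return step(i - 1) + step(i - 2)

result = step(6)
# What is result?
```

Build up from base cases: step(0)=1, step(1)=3, step(2)=4, step(3)=7, step(4)=11, step(5)=18, step(6)=29

Answer: 29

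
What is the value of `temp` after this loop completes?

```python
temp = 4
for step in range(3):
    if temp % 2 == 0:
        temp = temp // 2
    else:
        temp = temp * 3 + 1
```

Collatz-style transformation from 4
`temp` takes the values: 4 → 2 → 1 → 4

Answer: 4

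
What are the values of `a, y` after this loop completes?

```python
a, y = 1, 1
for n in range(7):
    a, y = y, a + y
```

Fibonacci: after 7 iterations
`a, y` takes the values: (1, 1) → (1, 2) → (2, 3) → (3, 5) → (5, 8) → (8, 13) → (13, 21) → (21, 34)

Answer: 21, 34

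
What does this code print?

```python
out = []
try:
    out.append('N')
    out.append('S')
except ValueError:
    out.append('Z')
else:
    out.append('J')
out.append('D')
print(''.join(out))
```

Execution trace: 'N' (try body) → 'S' (try body, no exception) → 'J' (else) → 'D' (after the try/except). Output: NSJD

Answer: NSJD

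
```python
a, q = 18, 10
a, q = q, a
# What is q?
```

Trace:
`a, q = 18, 10` → a = 18; q = 10
`a, q = q, a` → a = 10; q = 18
So q = 18

Answer: 18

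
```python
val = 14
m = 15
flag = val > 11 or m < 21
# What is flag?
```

Trace:
`val = 14` → val = 14
`m = 15` → m = 15
`flag = val > 11 or m < 21` → flag = True
So flag = True

Answer: True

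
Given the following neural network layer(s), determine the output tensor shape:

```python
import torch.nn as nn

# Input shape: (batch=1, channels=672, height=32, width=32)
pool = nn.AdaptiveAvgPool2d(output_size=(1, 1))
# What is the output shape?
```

Input: (1, 672, 32, 32) -> Output: (1, 672, 1, 1)

Answer: (1, 672, 1, 1)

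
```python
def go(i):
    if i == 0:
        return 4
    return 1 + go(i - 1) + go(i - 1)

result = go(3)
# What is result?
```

go(i) = 1 + 2·go(i-1), go(0)=4. Closed form: (4+1)·2^3 - 1 = 39.

Answer: 39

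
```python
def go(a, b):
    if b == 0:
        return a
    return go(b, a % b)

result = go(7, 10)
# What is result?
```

go(7, 10) -> go(10, 7) -> go(7, 3) -> go(3, 1) -> go(1, 0) -> 1

Answer: 1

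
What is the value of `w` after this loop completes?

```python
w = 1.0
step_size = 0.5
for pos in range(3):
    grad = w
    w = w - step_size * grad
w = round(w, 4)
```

Gradient descent: w = 1.0 * (1 - 0.5)^3
`w` takes the values: 1.0 → 0.5 → 0.25 → 0.125

Answer: 0.125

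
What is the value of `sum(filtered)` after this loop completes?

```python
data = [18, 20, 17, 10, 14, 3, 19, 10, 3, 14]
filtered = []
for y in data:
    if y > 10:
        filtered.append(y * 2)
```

Sum of doubled values > 10
`filtered` takes the values: [] → [36] → [36, 40] → [36, 40, 34] → [36, 40, 34, 28] → [36, 40, 34, 28, 38] → [36, 40, 34, 28, 38, 28]
So `sum(filtered)` = 204

Answer: 204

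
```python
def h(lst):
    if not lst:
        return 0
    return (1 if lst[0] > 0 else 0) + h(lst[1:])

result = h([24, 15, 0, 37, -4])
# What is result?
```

Count of positive elements in [24, 15, 0, 37, -4] = 3

Answer: 3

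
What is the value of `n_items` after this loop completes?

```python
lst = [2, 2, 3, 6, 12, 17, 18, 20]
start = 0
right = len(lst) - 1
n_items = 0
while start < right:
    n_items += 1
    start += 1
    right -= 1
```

Iterations until pointers meet (list length 8)
`n_items` takes the values: 0 → 1 → 2 → 3 → 4

Answer: 4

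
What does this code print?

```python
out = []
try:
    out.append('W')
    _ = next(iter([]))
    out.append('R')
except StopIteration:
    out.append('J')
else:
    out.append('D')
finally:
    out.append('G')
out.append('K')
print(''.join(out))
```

Execution trace: 'W' (try body) → 'J' (except StopIteration) → 'G' (finally) → 'K' (after the try/except). Output: WJGK

Answer: WJGK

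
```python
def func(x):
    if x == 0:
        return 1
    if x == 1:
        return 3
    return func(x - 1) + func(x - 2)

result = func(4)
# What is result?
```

Build up from base cases: func(0)=1, func(1)=3, func(2)=4, func(3)=7, func(4)=11

Answer: 11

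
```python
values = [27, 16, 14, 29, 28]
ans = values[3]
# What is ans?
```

Trace:
`values = [27, 16, 14, 29, 28]` → values = [27, 16, 14, 29, 28]
`ans = values[3]` → ans = 29
So ans = 29

Answer: 29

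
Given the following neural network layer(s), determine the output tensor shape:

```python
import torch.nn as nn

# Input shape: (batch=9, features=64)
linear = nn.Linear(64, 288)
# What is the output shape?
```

Input: (9, 64) -> Output: (9, 288)

Answer: (9, 288)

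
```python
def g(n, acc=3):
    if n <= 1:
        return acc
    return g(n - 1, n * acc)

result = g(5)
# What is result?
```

Accumulator trace (n, acc): (5, 3) -> (4, 15) -> (3, 60) -> (2, 180) -> (1, 360) -> return 360

Answer: 360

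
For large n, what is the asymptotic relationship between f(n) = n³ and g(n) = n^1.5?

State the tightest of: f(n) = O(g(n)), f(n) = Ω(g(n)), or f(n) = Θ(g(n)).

n³ vs n^1.5: f(n) = Ω(g(n)) but not O(g(n)) — n³ grows strictly faster than n^1.5.

Answer: f(n) = Ω(g(n)) but not O(g(n)) — n³ grows strictly faster than n^1.5.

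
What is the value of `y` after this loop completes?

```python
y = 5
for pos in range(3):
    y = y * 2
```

Multiply by 2, 3 times: 5 * 2^3 = 40
`y` takes the values: 5 → 10 → 20 → 40

Answer: 40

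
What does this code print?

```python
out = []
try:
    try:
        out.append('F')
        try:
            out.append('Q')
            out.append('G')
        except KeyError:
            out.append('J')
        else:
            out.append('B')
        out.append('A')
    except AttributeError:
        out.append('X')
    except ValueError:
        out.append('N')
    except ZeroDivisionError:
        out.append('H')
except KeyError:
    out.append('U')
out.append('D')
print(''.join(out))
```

Execution trace: 'F' (try body) → 'Q' (inner try body) → 'G' (inner try body, no exception) → 'B' (inner else) → 'A' (try body, no exception) → 'D' (after the try/except). Output: FQGBAD

Answer: FQGBAD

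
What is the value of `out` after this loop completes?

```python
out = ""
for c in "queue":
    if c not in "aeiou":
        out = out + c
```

Remove vowels from 'queue'
`out` takes the values: "" → "q"

Answer: "q"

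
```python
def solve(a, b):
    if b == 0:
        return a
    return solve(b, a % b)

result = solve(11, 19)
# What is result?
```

solve(11, 19) -> solve(19, 11) -> solve(11, 8) -> solve(8, 3) -> solve(3, 2) -> solve(2, 1) -> solve(1, 0) -> 1

Answer: 1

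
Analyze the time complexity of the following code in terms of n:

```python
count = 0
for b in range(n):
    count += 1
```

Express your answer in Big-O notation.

Each loop level contributes: n. Multiplying the contributions gives O(n).

Answer: O(n)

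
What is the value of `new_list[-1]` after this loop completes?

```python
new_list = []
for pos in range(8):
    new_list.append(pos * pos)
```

Last element of squares 0 to 7
`new_list` takes the values: [] → [0] → [0, 1] → [0, 1, 4] → [0, 1, 4, 9] → [0, 1, 4, 9, 16] → [0, 1, 4, 9, 16, 25] → [0, 1, 4, 9, 16, 25, 36] → [0, 1, 4, 9, 16, 25, 36, 49]
So `new_list[-1]` = 49

Answer: 49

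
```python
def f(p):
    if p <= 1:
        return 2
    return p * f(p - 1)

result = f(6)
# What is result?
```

f(6) = 6 * 5 * 4 * 3 * 2 * 2 = 1440

Answer: 1440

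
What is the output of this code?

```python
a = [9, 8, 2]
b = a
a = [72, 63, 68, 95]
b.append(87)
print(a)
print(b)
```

Key concept: rebinding vs mutation: a is rebound to a new list, b still points at the original.
Step by step:
`a = [9, 8, 2]` → a = [9, 8, 2]
`b = a` → b = [9, 8, 2] (same object as a)
`a = [72, 63, 68, 95]` → a = [72, 63, 68, 95]
`b.append(87)` → b = [9, 8, 2, 87]
`print(a)` → prints [72, 63, 68, 95]
`print(b)` → prints [9, 8, 2, 87]

Answer:
[72, 63, 68, 95]
[9, 8, 2, 87]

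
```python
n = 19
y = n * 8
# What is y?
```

Trace:
`n = 19` → n = 19
`y = n * 8` → y = 152
So y = 152

Answer: 152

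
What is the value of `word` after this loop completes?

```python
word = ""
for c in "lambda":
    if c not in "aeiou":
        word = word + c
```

Remove vowels from 'lambda'
`word` takes the values: "" → "l" → "lm" → "lmb" → "lmbd"

Answer: "lmbd"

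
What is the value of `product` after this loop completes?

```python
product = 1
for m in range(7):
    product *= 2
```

2^7 = 128
`product` takes the values: 1 → 2 → 4 → 8 → 16 → 32 → 64 → 128

Answer: 128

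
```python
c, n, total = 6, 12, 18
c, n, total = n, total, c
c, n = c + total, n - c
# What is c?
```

Trace:
`c, n, total = 6, 12, 18` → c = 6; n = 12; total = 18
`c, n, total = n, total, c` → c = 12; n = 18; total = 6
`c, n = c + total, n - c` → c = 18; n = 6
So c = 18

Answer: 18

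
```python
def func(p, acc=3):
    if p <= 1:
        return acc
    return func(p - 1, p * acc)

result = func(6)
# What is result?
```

Accumulator trace (n, acc): (6, 3) -> (5, 18) -> (4, 90) -> (3, 360) -> (2, 1080) -> (1, 2160) -> return 2160

Answer: 2160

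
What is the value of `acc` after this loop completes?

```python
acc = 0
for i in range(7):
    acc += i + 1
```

Start at 0, add 1 to 7 = 28
`acc` takes the values: 0 → 1 → 3 → 6 → 10 → 15 → 21 → 28

Answer: 28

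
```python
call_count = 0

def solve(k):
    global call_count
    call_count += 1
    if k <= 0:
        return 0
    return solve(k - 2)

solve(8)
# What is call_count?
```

Linear recursion stepping by 2: 5 calls from k=8 down to ≤0.

Answer: 5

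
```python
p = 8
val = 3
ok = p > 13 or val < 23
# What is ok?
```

Trace:
`p = 8` → p = 8
`val = 3` → val = 3
`ok = p > 13 or val < 23` → ok = True
So ok = True

Answer: True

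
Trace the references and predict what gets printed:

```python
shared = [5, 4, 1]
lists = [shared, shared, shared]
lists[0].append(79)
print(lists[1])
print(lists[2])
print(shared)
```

Key concept: list of same reference.
Step by step:
`shared = [5, 4, 1]` → shared = [5, 4, 1]
`lists = [shared, shared, shared]` → lists = [[5, 4, 1], [5, 4, 1], [5, 4, 1]]
`lists[0].append(79)` → shared = [5, 4, 1, 79]; lists = [[5, 4, 1, 79], [5, 4, 1, 79], [5, 4, 1, 79]]
`print(lists[1])` → prints [5, 4, 1, 79]
`print(lists[2])` → prints [5, 4, 1, 79]
`print(shared)` → prints [5, 4, 1, 79]

Answer:
[5, 4, 1, 79]
[5, 4, 1, 79]
[5, 4, 1, 79]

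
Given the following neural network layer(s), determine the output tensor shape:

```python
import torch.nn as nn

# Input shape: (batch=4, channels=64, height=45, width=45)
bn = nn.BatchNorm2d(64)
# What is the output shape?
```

Input: (4, 64, 45, 45) -> Output: (4, 64, 45, 45)

Answer: (4, 64, 45, 45)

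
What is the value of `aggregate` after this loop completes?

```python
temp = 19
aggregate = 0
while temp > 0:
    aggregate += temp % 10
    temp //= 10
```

Sum digits of 19
`aggregate` takes the values: 0 → 9 → 10

Answer: 10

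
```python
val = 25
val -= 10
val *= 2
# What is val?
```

Trace:
`val = 25` → val = 25
`val -= 10` → val = 15
`val *= 2` → val = 30
So val = 30

Answer: 30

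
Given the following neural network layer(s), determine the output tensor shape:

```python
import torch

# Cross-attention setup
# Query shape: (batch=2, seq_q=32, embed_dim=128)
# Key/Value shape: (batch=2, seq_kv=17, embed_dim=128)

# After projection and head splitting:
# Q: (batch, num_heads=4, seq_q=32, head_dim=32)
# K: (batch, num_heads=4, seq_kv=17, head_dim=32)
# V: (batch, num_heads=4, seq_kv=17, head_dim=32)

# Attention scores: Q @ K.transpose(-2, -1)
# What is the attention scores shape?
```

Input: (2, 32, 128) -> Output: (2, 4, 32, 17)

Answer: (2, 4, 32, 17)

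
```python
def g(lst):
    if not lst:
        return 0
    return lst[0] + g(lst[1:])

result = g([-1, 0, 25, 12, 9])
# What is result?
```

(-1) + 0 + 25 + 12 + 9 + 0 = 45

Answer: 45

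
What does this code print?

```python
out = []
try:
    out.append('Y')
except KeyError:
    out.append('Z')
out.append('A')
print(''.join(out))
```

Execution trace: 'Y' (try body, no exception) → 'A' (after the try/except). Output: YA

Answer: YA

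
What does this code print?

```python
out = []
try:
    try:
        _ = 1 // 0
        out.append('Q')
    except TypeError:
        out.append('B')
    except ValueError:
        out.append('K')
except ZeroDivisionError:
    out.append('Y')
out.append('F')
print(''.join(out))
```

Execution trace: 'Y' (outer except ZeroDivisionError) → 'F' (after the try/except). Output: YF

Answer: YF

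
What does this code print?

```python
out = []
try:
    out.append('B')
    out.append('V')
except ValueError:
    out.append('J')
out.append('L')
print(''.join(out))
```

Execution trace: 'B' (try body) → 'V' (try body, no exception) → 'L' (after the try/except). Output: BVL

Answer: BVL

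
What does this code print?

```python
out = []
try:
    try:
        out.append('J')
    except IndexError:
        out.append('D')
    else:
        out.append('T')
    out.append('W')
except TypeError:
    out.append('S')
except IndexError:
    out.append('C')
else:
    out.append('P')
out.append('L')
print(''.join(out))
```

Execution trace: 'J' (inner try body, no exception) → 'T' (inner else) → 'W' (try body, no exception) → 'P' (else) → 'L' (after the try/except). Output: JTWPL

Answer: JTWPL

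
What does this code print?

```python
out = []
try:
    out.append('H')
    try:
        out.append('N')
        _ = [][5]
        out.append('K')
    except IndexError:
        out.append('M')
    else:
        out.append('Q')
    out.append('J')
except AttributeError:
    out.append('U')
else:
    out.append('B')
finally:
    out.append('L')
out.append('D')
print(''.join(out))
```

Execution trace: 'H' (try body) → 'N' (inner try body) → 'M' (inner except IndexError) → 'J' (try body, no exception) → 'B' (else) → 'L' (finally) → 'D' (after the try/except). Output: HNMJBLD

Answer: HNMJBLD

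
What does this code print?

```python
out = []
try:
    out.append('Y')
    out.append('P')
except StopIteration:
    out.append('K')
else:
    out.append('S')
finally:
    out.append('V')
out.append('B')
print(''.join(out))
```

Execution trace: 'Y' (try body) → 'P' (try body, no exception) → 'S' (else) → 'V' (finally) → 'B' (after the try/except). Output: YPSVB

Answer: YPSVB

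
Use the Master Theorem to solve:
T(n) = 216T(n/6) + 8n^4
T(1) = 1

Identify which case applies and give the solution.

a=216, b=6, f(n)=8n^4. log_6(216) = 3. Since c=4 > 3 and the regularity condition holds (216(n/6)^4 = (216/6^4)n^4 with 216/6^4 < 1), Case 3 applies: T(n) = Θ(f(n)) = O(n^4).

Answer: O(n^4) - Case 3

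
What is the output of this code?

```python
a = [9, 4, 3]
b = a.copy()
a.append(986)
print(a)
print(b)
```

Key concept: list.copy() creates independent copy.
Step by step:
`a = [9, 4, 3]` → a = [9, 4, 3]
`b = a.copy()` → b = [9, 4, 3]
`a.append(986)` → a = [9, 4, 3, 986]
`print(a)` → prints [9, 4, 3, 986]
`print(b)` → prints [9, 4, 3]

Answer:
[9, 4, 3, 986]
[9, 4, 3]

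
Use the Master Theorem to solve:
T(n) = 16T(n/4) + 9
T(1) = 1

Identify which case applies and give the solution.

a=16, b=4, f(n)=9. log_4(16) = 2. Since c=0 < 2, Case 1 applies: T(n) = Θ(n^log_b(a)) = O(n^2).

Answer: O(n^2) - Case 1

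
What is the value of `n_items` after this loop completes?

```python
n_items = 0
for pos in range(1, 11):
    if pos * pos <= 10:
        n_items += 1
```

Count numbers where pos² ≤ 10
`n_items` takes the values: 0 → 1 → 2 → 3

Answer: 3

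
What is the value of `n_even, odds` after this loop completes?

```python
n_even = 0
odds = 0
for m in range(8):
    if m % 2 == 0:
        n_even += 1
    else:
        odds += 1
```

Count evens and odds in range(8)
`n_even, odds` takes the values: (0, 0) → (1, 0) → (1, 1) → (2, 1) → (2, 2) → (3, 2) → (3, 3) → (4, 3) → (4, 4)

Answer: 4, 4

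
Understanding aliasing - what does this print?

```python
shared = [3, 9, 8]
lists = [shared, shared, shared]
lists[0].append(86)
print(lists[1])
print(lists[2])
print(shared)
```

Key concept: list of same reference.
Step by step:
`shared = [3, 9, 8]` → shared = [3, 9, 8]
`lists = [shared, shared, shared]` → lists = [[3, 9, 8], [3, 9, 8], [3, 9, 8]]
`lists[0].append(86)` → shared = [3, 9, 8, 86]; lists = [[3, 9, 8, 86], [3, 9, 8, 86], [3, 9, 8, 86]]
`print(lists[1])` → prints [3, 9, 8, 86]
`print(lists[2])` → prints [3, 9, 8, 86]
`print(shared)` → prints [3, 9, 8, 86]

Answer:
[3, 9, 8, 86]
[3, 9, 8, 86]
[3, 9, 8, 86]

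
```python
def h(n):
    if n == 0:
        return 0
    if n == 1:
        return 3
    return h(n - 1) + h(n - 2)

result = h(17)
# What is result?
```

Build up from base cases: h(0)=0, h(1)=3, h(2)=3, h(3)=6, h(4)=9, h(5)=15, h(6)=24, ..., h(17)=4791

Answer: 4791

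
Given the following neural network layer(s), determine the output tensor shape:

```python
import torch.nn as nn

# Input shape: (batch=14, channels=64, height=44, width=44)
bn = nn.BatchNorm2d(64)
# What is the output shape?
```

Input: (14, 64, 44, 44) -> Output: (14, 64, 44, 44)

Answer: (14, 64, 44, 44)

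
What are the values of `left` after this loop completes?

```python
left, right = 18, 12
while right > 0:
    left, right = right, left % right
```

GCD of 18 and 12
`left` takes the values: 18 → 12 → 6

Answer: 6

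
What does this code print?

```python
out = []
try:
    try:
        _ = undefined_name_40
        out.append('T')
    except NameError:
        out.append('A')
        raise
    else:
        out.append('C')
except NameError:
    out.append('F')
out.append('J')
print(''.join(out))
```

Execution trace: 'A' (inner except NameError) → 'F' (outer except NameError) → 'J' (after the try/except). Output: AFJ

Answer: AFJ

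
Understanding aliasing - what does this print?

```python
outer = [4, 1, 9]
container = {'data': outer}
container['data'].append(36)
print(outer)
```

Key concept: dict holds reference to list.
Step by step:
`outer = [4, 1, 9]` → outer = [4, 1, 9]
`container = {'data': outer}` → container = {'data': [4, 1, 9]}
`container['data'].append(36)` → outer = [4, 1, 9, 36]; container = {'data': [4, 1, 9, 36]}
`print(outer)` → prints [4, 1, 9, 36]

Answer: [4, 1, 9, 36]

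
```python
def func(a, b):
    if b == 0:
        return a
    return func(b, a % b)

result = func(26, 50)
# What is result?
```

func(26, 50) -> func(50, 26) -> func(26, 24) -> func(24, 2) -> func(2, 0) -> 2

Answer: 2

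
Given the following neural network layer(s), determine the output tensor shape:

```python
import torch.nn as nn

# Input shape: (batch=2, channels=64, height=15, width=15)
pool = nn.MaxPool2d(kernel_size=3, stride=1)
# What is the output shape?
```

Input: (2, 64, 15, 15) -> Output: (2, 64, 13, 13)

Answer: (2, 64, 13, 13)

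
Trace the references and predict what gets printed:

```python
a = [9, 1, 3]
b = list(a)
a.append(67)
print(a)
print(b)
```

Key concept: list() constructor creates copy.
Step by step:
`a = [9, 1, 3]` → a = [9, 1, 3]
`b = list(a)` → b = [9, 1, 3]
`a.append(67)` → a = [9, 1, 3, 67]
`print(a)` → prints [9, 1, 3, 67]
`print(b)` → prints [9, 1, 3]

Answer:
[9, 1, 3, 67]
[9, 1, 3]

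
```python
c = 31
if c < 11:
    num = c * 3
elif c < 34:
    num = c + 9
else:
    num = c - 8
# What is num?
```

Trace:
`c = 31` → c = 31
`if c < 11: ...` → c < 11 is False, c < 34 is True → num = 40
So num = 40

Answer: 40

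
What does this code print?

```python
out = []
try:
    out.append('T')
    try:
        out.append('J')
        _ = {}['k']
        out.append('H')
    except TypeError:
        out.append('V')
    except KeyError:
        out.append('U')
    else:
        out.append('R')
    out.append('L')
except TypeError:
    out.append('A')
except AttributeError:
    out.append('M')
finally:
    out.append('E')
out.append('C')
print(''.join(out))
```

Execution trace: 'T' (try body) → 'J' (inner try body) → 'U' (inner except KeyError) → 'L' (try body, no exception) → 'E' (finally) → 'C' (after the try/except). Output: TJULEC

Answer: TJULEC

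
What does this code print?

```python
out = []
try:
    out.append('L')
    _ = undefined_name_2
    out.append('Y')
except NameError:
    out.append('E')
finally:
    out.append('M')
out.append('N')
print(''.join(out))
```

Execution trace: 'L' (try body) → 'E' (except NameError) → 'M' (finally) → 'N' (after the try/except). Output: LEMN

Answer: LEMN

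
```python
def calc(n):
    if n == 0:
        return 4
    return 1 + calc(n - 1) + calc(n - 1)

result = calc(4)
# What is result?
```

calc(n) = 1 + 2·calc(n-1), calc(0)=4. Closed form: (4+1)·2^4 - 1 = 79.

Answer: 79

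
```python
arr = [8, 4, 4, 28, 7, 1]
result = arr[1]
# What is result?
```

Trace:
`arr = [8, 4, 4, 28, 7, 1]` → arr = [8, 4, 4, 28, 7, 1]
`result = arr[1]` → result = 4
So result = 4

Answer: 4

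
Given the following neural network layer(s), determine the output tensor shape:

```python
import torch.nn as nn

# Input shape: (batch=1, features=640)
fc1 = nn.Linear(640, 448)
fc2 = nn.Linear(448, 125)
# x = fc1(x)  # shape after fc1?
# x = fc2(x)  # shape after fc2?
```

Input: (1, 640) -> after fc1: (1, 448) -> Output: (1, 125)

Answer: (1, 125)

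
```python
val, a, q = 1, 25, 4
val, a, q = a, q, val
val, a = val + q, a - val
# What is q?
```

Trace:
`val, a, q = 1, 25, 4` → val = 1; a = 25; q = 4
`val, a, q = a, q, val` → val = 25; a = 4; q = 1
`val, a = val + q, a - val` → val = 26; a = -21
So q = 1

Answer: 1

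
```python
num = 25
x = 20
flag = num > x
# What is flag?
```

Trace:
`num = 25` → num = 25
`x = 20` → x = 20
`flag = num > x` → flag = True
So flag = True

Answer: True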